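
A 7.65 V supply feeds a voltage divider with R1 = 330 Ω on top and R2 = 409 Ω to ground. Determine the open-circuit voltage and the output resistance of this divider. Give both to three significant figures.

V_th = 4.23 V, R_th = 183 Ω

V_th is the open-circuit tap voltage: 7.65 × 409/(330 + 409) = 4.23 V.
With the supply zeroed, R1 and R2 appear in parallel from the tap: R_th = R1‖R2 = (330 × 409)/739.0 = 183 Ω.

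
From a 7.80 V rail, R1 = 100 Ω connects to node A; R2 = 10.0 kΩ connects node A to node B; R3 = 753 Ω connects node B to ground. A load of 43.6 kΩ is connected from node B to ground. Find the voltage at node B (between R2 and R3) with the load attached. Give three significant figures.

V ≈ 0.533 V

At node B, R3 is in parallel with the load: R3‖R_L = 740.2 Ω.
Below node A the resistance is R2 + (R3‖R_L) = 10740 Ω, so V_A = 7.80 × 10740/10840 = 7.728 V.
Then V_B = V_A × (R3‖R_L)/(R2 + R3‖R_L) = 7.728 × 740.2/10740 = 0.533 V.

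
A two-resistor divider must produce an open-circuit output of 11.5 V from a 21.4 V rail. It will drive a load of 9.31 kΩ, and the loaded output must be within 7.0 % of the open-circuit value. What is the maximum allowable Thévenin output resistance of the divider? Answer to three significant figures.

R_th ≤ 701 Ω

Loading drop = R_th/(R_th + R_L) ≤ 0.0700, so R_th ≤ R_L · ε/(1−ε) = 9.31 kΩ × 0.0700/0.9300 = 701 Ω.
(Any R1, R2 with R2/(R1+R2) = 0.537 and R1‖R2 ≤ 701 Ω will meet the spec.)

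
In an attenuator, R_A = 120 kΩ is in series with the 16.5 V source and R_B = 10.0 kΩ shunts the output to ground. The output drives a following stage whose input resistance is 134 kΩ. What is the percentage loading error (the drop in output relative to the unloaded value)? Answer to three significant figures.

6.44 %

The divider's output (Thévenin) resistance is R_A‖R_B = 9.231 kΩ.
Fractional drop under load = R_th/(R_th + R_L) = 9.231 / (9.231 + 134) = 0.06445.
So the output falls by 6.44 %.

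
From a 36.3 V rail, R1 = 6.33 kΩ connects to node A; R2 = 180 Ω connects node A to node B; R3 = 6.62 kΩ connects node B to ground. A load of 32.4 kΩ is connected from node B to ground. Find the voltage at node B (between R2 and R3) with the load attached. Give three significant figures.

At node B, R3 is in parallel with the load: R3‖R_L = 5497 Ω.
Below node A the resistance is R2 + (R3‖R_L) = 5677 Ω, so V_A = 36.3 × 5677/12010 = 17.16 V.
Then V_B = V_A × (R3‖R_L)/(R2 + R3‖R_L) = 17.16 × 5497/5677 = 16.6 V.

V ≈ 16.6 V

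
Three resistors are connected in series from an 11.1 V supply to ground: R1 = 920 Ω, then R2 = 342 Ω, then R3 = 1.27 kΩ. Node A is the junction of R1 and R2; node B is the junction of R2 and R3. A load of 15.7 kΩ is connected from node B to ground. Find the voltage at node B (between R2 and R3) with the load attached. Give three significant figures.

At node B, R3 is in parallel with the load: R3‖R_L = 1175 Ω.
Below node A the resistance is R2 + (R3‖R_L) = 1517 Ω, so V_A = 11.1 × 1517/2437 = 6.910 V.
Then V_B = V_A × (R3‖R_L)/(R2 + R3‖R_L) = 6.910 × 1175/1517 = 5.35 V.

V ≈ 5.35 V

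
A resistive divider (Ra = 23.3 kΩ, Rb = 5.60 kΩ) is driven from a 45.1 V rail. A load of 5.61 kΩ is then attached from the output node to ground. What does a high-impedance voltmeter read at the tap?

The load sits in parallel with Rb: Rb‖R_L = (5.60 × 5.61) / (5.60 + 5.61) = 2.802 kΩ.
V_out = 45.1 × 2.802 / (23.3 + 2.802) = 45.1 × 2.802/26.10 = 4.84 V.
(Unloaded it would have been 8.74 V.)

V_out ≈ 4.84 V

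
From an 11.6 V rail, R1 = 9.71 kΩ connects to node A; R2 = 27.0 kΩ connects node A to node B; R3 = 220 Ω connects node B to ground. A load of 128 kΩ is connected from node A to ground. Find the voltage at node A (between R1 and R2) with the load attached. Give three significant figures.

Below node A the series string R2+R3 = 27220 Ω sits in parallel with the 128000 Ω load: 22450 Ω.
V_A = 11.6 × 22450/(9710 + 22450) = 8.10 V.

V ≈ 8.10 V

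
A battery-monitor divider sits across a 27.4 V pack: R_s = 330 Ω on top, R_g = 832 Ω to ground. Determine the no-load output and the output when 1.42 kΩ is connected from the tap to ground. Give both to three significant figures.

Unloaded: 19.6 V; loaded: 16.8 V

Open-circuit: V = 27.4 × 832/(330 + 832) = 19.6 V.
With the load, R_g becomes R_g‖R_L = 524.6 Ω, so V = 27.4 × 524.6/854.6 = 16.8 V.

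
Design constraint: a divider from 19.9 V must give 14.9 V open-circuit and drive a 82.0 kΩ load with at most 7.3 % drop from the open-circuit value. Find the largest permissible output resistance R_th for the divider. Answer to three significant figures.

R_th ≤ 6.46 kΩ

Loading drop = R_th/(R_th + R_L) ≤ 0.0730, so R_th ≤ R_L · ε/(1−ε) = 82.0 kΩ × 0.0730/0.9270 = 6.46 kΩ.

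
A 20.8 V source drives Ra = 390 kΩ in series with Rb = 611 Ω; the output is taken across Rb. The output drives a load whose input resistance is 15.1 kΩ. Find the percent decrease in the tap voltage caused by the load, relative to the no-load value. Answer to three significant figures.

3.88 %

The divider's output (Thévenin) resistance is Ra‖Rb = 610.0 Ω.
Fractional drop under load = R_th/(R_th + R_L) = 610.0 / (610.0 + 15100) = 0.03883.
So the output falls by 3.88 %.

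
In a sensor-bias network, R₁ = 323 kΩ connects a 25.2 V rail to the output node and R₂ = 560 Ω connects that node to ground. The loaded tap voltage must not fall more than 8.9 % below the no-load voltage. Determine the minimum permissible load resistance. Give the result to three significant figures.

R_L(min) ≈ 5.72 kΩ

Output resistance R_th = R₁‖R₂ = (323000 × 560)/323600 = 559.0 Ω.
The fractional drop is R_th/(R_th + R_L); requiring this ≤ 0.0890 gives R_L ≥ R_th(1/0.0890 − 1) = 559.0 × 10.24 = 5.72 kΩ.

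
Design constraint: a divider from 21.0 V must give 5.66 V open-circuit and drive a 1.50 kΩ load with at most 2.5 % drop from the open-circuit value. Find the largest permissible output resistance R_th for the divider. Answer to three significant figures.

R_th ≤ 38.5 Ω

Loading drop = R_th/(R_th + R_L) ≤ 0.0250, so R_th ≤ R_L · ε/(1−ε) = 1.50 kΩ × 0.0250/0.9750 = 38.5 Ω.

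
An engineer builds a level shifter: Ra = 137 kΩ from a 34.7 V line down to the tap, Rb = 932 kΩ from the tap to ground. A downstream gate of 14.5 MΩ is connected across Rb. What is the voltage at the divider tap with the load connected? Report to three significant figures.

The load sits in parallel with Rb: Rb‖R_L = (932 × 14500) / (932 + 14500) = 875.7 kΩ.
V_out = 34.7 × 875.7 / (137 + 875.7) = 34.7 × 875.7/1013 = 30.0 V.

V_out ≈ 30.0 V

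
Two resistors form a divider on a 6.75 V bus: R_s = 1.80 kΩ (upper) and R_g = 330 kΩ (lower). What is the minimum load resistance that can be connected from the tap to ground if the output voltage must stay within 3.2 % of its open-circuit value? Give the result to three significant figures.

R_L(min) ≈ 54.2 kΩ

Output resistance R_th = R_s‖R_g = (1.80 × 330)/331.8 = 1.790 kΩ.
The fractional drop is R_th/(R_th + R_L); requiring this ≤ 0.0320 gives R_L ≥ R_th(1/0.0320 − 1) = 1.790 × 30.25 = 54.2 kΩ.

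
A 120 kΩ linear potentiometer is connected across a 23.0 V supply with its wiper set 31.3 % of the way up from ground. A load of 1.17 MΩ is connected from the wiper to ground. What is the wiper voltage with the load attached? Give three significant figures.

V ≈ 7.04 V

The wiper splits the pot into (1−α)R = 82.44 kΩ above and αR = 37.56 kΩ below.
Lower section ‖ load = 36.39 kΩ.
V_wiper = 23.0 × 36.39/(82.44 + 36.39) = 7.04 V.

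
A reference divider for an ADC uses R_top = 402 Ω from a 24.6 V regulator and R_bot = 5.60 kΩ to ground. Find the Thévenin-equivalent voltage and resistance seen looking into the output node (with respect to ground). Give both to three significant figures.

V_th = 23.0 V, R_th = 375 Ω

V_th is the open-circuit tap voltage: 24.6 × 5600/(402 + 5600) = 23.0 V.
With the supply zeroed, R_top and R_bot appear in parallel from the tap: R_th = R_top‖R_bot = (402 × 5600)/6002 = 375 Ω.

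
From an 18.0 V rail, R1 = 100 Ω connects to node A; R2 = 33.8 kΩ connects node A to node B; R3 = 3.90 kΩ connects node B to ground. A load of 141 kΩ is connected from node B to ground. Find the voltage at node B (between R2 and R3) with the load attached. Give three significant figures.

V ≈ 1.81 V

At node B, R3 is in parallel with the load: R3‖R_L = 3795 Ω.
Below node A the resistance is R2 + (R3‖R_L) = 37600 Ω, so V_A = 18.0 × 37600/37700 = 17.95 V.
Then V_B = V_A × (R3‖R_L)/(R2 + R3‖R_L) = 17.95 × 3795/37600 = 1.81 V.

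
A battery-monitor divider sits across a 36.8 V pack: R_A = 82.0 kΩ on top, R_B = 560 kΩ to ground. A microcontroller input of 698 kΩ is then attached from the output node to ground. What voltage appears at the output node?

The load sits in parallel with R_B: R_B‖R_L = (560 × 698) / (560 + 698) = 310.7 kΩ.
V_out = 36.8 × 310.7 / (82.0 + 310.7) = 36.8 × 310.7/392.7 = 29.1 V.

V_out ≈ 29.1 V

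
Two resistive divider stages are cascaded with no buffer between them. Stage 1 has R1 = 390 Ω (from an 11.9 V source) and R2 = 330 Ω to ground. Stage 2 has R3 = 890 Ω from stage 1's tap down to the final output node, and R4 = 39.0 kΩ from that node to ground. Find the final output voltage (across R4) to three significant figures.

V_out ≈ 5.31 V

Stage 2 presents R3+R4 = 39890 Ω as a load on stage 1's tap.
Stage 1's lower leg becomes R2‖(R3+R4) = 327.3 Ω, so V_mid = 11.9 × 327.3/717.3 = 5.430 V.
Stage 2 is itself unloaded: V_out = V_mid × R4/(R3+R4) = 5.430 × 39000/39890 = 5.31 V.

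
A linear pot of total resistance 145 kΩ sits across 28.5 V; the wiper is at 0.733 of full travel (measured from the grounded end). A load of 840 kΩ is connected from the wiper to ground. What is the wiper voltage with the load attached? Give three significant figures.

V ≈ 20.2 V

The wiper splits the pot into (1−α)R = 38.72 kΩ above and αR = 106.3 kΩ below.
Lower section ‖ load = 94.35 kΩ.
V_wiper = 28.5 × 94.35/(38.72 + 94.35) = 20.2 V.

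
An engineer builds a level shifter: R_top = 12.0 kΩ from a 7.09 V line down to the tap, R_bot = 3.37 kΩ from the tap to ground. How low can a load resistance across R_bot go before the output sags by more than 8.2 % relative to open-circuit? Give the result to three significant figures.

Output resistance R_th = R_top‖R_bot = (12.0 × 3.37)/15.37 = 2.631 kΩ.
The fractional drop is R_th/(R_th + R_L); requiring this ≤ 0.0820 gives R_L ≥ R_th(1/0.0820 − 1) = 2.631 × 11.20 = 29.5 kΩ.

R_L(min) ≈ 29.5 kΩ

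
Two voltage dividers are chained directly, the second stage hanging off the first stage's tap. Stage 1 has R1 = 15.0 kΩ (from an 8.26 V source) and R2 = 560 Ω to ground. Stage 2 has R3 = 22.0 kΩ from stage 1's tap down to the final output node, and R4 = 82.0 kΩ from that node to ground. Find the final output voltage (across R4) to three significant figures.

V_out ≈ 0.233 V

Stage 2 presents R3+R4 = 104000 Ω as a load on stage 1's tap.
Stage 1's lower leg becomes R2‖(R3+R4) = 557.0 Ω, so V_mid = 8.26 × 557.0/15560 = 0.2957 V.
Stage 2 is itself unloaded: V_out = V_mid × R4/(R3+R4) = 0.2957 × 82000/104000 = 0.233 V.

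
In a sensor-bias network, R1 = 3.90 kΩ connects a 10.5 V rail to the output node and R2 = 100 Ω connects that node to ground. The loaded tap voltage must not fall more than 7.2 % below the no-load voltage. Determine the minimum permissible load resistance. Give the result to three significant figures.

Output resistance R_th = R1‖R2 = (3900 × 100)/4000 = 97.50 Ω.
The fractional drop is R_th/(R_th + R_L); requiring this ≤ 0.0720 gives R_L ≥ R_th(1/0.0720 − 1) = 97.50 × 12.89 = 1.26 kΩ.

R_L(min) ≈ 1.26 kΩ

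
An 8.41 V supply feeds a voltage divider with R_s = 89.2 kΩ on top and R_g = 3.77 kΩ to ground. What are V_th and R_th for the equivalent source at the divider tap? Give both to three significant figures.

V_th is the open-circuit tap voltage: 8.41 × 3.77/(89.2 + 3.77) = 0.341 V.
With the supply zeroed, R_s and R_g appear in parallel from the tap: R_th = R_s‖R_g = (89.2 × 3.77)/92.97 = 3.62 kΩ.

V_th = 0.341 V, R_th = 3.62 kΩ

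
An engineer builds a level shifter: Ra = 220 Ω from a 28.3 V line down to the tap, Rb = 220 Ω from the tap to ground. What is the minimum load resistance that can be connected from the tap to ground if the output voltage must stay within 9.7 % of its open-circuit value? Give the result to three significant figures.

Output resistance R_th = Ra‖Rb = (220 × 220)/440.0 = 110.0 Ω.
The fractional drop is R_th/(R_th + R_L); requiring this ≤ 0.0970 gives R_L ≥ R_th(1/0.0970 − 1) = 110.0 × 9.309 = 1.02 kΩ.

R_L(min) ≈ 1.02 kΩ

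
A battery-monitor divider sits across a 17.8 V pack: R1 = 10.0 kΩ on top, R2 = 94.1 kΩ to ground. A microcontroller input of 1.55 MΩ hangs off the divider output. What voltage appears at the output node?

The load sits in parallel with R2: R2‖R_L = (94.1 × 1550) / (94.1 + 1550) = 88.71 kΩ.
V_out = 17.8 × 88.71 / (10.0 + 88.71) = 17.8 × 88.71/98.71 = 16.0 V.
(Unloaded it would have been 16.1 V.)

V_out ≈ 16.0 V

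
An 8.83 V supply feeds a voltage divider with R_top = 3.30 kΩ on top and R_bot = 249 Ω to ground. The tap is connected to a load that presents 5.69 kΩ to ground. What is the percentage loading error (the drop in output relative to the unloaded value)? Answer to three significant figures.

The divider's output (Thévenin) resistance is R_top‖R_bot = 231.5 Ω.
Fractional drop under load = R_th/(R_th + R_L) = 231.5 / (231.5 + 5690) = 0.03910.
So the output falls by 3.91 %.

3.91 %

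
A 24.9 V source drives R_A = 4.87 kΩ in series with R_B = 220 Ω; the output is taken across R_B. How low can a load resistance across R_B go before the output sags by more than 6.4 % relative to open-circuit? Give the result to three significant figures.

Output resistance R_th = R_A‖R_B = (4870 × 220)/5090 = 210.5 Ω.
The fractional drop is R_th/(R_th + R_L); requiring this ≤ 0.0640 gives R_L ≥ R_th(1/0.0640 − 1) = 210.5 × 14.62 = 3.08 kΩ.

R_L(min) ≈ 3.08 kΩ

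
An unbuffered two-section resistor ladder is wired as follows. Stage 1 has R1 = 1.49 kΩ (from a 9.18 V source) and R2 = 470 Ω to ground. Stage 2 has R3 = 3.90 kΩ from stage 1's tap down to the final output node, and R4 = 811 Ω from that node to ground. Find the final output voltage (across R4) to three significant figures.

Stage 2 presents R3+R4 = 4711 Ω as a load on stage 1's tap.
Stage 1's lower leg becomes R2‖(R3+R4) = 427.4 Ω, so V_mid = 9.18 × 427.4/1917 = 2.046 V.
Stage 2 is itself unloaded: V_out = V_mid × R4/(R3+R4) = 2.046 × 811/4711 = 0.352 V.

V_out ≈ 0.352 V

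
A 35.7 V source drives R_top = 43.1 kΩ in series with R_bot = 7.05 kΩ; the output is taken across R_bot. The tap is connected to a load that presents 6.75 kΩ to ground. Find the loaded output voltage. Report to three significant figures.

The load sits in parallel with R_bot: R_bot‖R_L = (7.05 × 6.75) / (7.05 + 6.75) = 3.448 kΩ.
V_out = 35.7 × 3.448 / (43.1 + 3.448) = 35.7 × 3.448/46.55 = 2.64 V.

V_out ≈ 2.64 V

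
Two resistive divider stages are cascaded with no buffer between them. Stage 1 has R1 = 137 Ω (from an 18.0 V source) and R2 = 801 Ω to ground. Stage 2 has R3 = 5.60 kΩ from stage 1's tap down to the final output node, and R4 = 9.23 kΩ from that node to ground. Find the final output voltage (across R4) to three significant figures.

Stage 2 presents R3+R4 = 14830 Ω as a load on stage 1's tap.
Stage 1's lower leg becomes R2‖(R3+R4) = 760.0 Ω, so V_mid = 18.0 × 760.0/897.0 = 15.25 V.
Stage 2 is itself unloaded: V_out = V_mid × R4/(R3+R4) = 15.25 × 9230/14830 = 9.49 V.

V_out ≈ 9.49 V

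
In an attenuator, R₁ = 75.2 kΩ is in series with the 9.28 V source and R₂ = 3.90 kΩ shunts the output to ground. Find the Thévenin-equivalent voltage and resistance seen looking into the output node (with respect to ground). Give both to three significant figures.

V_th = 0.458 V, R_th = 3.71 kΩ

V_th is the open-circuit tap voltage: 9.28 × 3.90/(75.2 + 3.90) = 0.458 V.
With the supply zeroed, R₁ and R₂ appear in parallel from the tap: R_th = R₁‖R₂ = (75.2 × 3.90)/79.10 = 3.71 kΩ.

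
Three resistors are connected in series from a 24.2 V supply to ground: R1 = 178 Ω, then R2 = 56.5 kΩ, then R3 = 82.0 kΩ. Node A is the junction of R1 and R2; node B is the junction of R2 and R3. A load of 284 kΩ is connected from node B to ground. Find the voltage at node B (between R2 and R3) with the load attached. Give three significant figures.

At node B, R3 is in parallel with the load: R3‖R_L = 63630 Ω.
Below node A the resistance is R2 + (R3‖R_L) = 120100 Ω, so V_A = 24.2 × 120100/120300 = 24.16 V.
Then V_B = V_A × (R3‖R_L)/(R2 + R3‖R_L) = 24.16 × 63630/120100 = 12.8 V.

V ≈ 12.8 V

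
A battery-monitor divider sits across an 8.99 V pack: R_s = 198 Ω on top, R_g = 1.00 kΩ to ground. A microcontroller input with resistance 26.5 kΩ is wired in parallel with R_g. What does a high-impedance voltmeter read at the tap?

V_out ≈ 7.46 V

The load sits in parallel with R_g: R_g‖R_L = (1000 × 26500) / (1000 + 26500) = 963.6 Ω.
V_out = 8.99 × 963.6 / (198 + 963.6) = 8.99 × 963.6/1162 = 7.46 V.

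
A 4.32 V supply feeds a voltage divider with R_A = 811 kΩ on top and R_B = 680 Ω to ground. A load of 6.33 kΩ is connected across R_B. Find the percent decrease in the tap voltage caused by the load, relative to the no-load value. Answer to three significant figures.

9.69 %

Unloaded V = 4.32 × 680/811700 = 0.0036192 V.
Loaded: R_B‖R_L = 614.0 Ω, giving V = 4.32 × 614.0/811600 = 0.0032684 V.
Drop = (0.0036192 − 0.0032684) / 0.0036192 = 9.69 %.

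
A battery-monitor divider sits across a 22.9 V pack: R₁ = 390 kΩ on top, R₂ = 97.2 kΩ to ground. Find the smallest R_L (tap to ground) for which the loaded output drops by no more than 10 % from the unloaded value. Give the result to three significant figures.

R_L(min) ≈ 700 kΩ

Output resistance R_th = R₁‖R₂ = (390 × 97.2)/487.2 = 77.81 kΩ.
The fractional drop is R_th/(R_th + R_L); requiring this ≤ 0.100 gives R_L ≥ R_th(1/0.100 − 1) = 77.81 × 9.000 = 700 kΩ.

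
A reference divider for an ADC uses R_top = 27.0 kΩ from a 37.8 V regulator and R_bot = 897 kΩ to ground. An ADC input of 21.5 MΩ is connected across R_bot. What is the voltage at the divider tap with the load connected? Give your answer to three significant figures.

V_out ≈ 36.7 V

The load sits in parallel with R_bot: R_bot‖R_L = (897 × 21500) / (897 + 21500) = 861.1 kΩ.
V_out = 37.8 × 861.1 / (27.0 + 861.1) = 37.8 × 861.1/888.1 = 36.7 V.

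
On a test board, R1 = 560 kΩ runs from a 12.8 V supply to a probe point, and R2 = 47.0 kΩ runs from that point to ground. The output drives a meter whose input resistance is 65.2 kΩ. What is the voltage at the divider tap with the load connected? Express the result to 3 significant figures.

The load sits in parallel with R2: R2‖R_L = (47.0 × 65.2) / (47.0 + 65.2) = 27.31 kΩ.
V_out = 12.8 × 27.31 / (560 + 27.31) = 12.8 × 27.31/587.3 = 0.595 V.

V_out ≈ 0.595 V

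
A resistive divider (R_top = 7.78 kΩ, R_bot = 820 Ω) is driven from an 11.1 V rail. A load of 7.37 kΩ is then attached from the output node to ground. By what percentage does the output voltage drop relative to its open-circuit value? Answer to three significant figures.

The divider's output (Thévenin) resistance is R_top‖R_bot = 741.8 Ω.
Fractional drop under load = R_th/(R_th + R_L) = 741.8 / (741.8 + 7370) = 0.09145.
So the output falls by 9.14 %.

9.14 %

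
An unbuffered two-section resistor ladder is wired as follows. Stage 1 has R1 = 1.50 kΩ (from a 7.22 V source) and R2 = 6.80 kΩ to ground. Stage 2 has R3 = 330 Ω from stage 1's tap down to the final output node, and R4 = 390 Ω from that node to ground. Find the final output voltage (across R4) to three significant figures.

Stage 2 presents R3+R4 = 720.0 Ω as a load on stage 1's tap.
Stage 1's lower leg becomes R2‖(R3+R4) = 651.1 Ω, so V_mid = 7.22 × 651.1/2151 = 2.185 V.
Stage 2 is itself unloaded: V_out = V_mid × R4/(R3+R4) = 2.185 × 390/720.0 = 1.18 V.

V_out ≈ 1.18 V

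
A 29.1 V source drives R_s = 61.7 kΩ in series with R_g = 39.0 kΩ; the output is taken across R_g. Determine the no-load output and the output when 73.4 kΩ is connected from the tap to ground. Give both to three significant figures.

Open-circuit: V = 29.1 × 39.0/(61.7 + 39.0) = 11.3 V.
With the load, R_g becomes R_g‖R_L = 25.47 kΩ, so V = 29.1 × 25.47/87.17 = 8.50 V.

Unloaded: 11.3 V; loaded: 8.50 V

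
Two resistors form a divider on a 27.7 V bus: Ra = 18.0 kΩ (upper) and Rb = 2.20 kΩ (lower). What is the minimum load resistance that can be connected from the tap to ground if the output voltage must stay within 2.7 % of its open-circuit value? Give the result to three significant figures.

R_L(min) ≈ 70.6 kΩ

Output resistance R_th = Ra‖Rb = (18.0 × 2.20)/20.20 = 1.960 kΩ.
The fractional drop is R_th/(R_th + R_L); requiring this ≤ 0.0270 gives R_L ≥ R_th(1/0.0270 − 1) = 1.960 × 36.04 = 70.6 kΩ.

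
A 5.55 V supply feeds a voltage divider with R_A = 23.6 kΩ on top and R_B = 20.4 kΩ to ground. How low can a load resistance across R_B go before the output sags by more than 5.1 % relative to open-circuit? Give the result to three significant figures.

R_L(min) ≈ 204 kΩ

Output resistance R_th = R_A‖R_B = (23.6 × 20.4)/44.00 = 10.94 kΩ.
The fractional drop is R_th/(R_th + R_L); requiring this ≤ 0.0510 gives R_L ≥ R_th(1/0.0510 − 1) = 10.94 × 18.61 = 204 kΩ.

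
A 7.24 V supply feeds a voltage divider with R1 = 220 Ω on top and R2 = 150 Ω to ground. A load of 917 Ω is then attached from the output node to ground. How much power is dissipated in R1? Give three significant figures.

P ≈ 94.7 mW

Total resistance from the source is R1 + (R2‖R_L) = 348.9 Ω, so I = 7.24/348.9 Ω = 20.75 mA.
P = I²·R1 = (20.75 mA)² × 220 Ω = 94.7 mW.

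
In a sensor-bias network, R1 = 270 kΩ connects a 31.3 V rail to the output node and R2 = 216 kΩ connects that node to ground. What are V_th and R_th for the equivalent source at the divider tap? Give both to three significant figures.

V_th is the open-circuit tap voltage: 31.3 × 216/(270 + 216) = 13.9 V.
With the supply zeroed, R1 and R2 appear in parallel from the tap: R_th = R1‖R2 = (270 × 216)/486.0 = 120 kΩ.

V_th = 13.9 V, R_th = 120 kΩ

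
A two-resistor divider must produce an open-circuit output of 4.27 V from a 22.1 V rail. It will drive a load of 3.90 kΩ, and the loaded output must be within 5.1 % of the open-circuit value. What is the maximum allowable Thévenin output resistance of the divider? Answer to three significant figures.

R_th ≤ 210 Ω

Loading drop = R_th/(R_th + R_L) ≤ 0.0510, so R_th ≤ R_L · ε/(1−ε) = 3.90 kΩ × 0.0510/0.9490 = 210 Ω.
(Any R1, R2 with R2/(R1+R2) = 0.193 and R1‖R2 ≤ 210 Ω will meet the spec.)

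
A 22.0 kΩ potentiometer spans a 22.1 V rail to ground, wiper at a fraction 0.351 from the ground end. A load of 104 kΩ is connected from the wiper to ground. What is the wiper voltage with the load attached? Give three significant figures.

V ≈ 7.40 V

The wiper splits the pot into (1−α)R = 14.28 kΩ above and αR = 7.722 kΩ below.
Lower section ‖ load = 7.188 kΩ.
V_wiper = 22.1 × 7.188/(14.28 + 7.188) = 7.40 V.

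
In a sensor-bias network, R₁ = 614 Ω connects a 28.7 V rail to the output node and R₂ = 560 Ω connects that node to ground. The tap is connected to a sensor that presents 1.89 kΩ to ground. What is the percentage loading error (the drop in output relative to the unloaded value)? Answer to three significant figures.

13.4 %

The divider's output (Thévenin) resistance is R₁‖R₂ = 292.9 Ω.
Fractional drop under load = R_th/(R_th + R_L) = 292.9 / (292.9 + 1890) = 0.1342.
So the output falls by 13.4 %.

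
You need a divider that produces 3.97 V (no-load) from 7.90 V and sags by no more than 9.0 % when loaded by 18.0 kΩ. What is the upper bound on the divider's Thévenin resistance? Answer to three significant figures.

R_th ≤ 1.78 kΩ

Loading drop = R_th/(R_th + R_L) ≤ 0.0900, so R_th ≤ R_L · ε/(1−ε) = 18.0 kΩ × 0.0900/0.9100 = 1.78 kΩ.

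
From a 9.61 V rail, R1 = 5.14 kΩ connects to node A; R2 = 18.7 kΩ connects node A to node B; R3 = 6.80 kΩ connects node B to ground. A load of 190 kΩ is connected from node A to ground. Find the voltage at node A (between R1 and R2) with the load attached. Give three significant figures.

V ≈ 7.82 V

Below node A the series string R2+R3 = 25.50 kΩ sits in parallel with the 190 kΩ load: 22.48 kΩ.
V_A = 9.61 × 22.48/(5.14 + 22.48) = 7.82 V.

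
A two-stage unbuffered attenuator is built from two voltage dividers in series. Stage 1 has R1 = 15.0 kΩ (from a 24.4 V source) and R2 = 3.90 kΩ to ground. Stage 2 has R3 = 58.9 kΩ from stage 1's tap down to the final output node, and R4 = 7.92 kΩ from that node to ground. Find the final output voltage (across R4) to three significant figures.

Stage 2 presents R3+R4 = 66.82 kΩ as a load on stage 1's tap.
Stage 1's lower leg becomes R2‖(R3+R4) = 3.685 kΩ, so V_mid = 24.4 × 3.685/18.68 = 4.812 V.
Stage 2 is itself unloaded: V_out = V_mid × R4/(R3+R4) = 4.812 × 7.92/66.82 = 0.570 V.

V_out ≈ 0.570 V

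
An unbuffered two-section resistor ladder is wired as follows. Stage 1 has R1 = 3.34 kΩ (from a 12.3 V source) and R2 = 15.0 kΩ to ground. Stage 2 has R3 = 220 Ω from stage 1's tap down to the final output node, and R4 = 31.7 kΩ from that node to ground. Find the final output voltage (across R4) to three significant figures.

Stage 2 presents R3+R4 = 31920 Ω as a load on stage 1's tap.
Stage 1's lower leg becomes R2‖(R3+R4) = 10200 Ω, so V_mid = 12.3 × 10200/13540 = 9.267 V.
Stage 2 is itself unloaded: V_out = V_mid × R4/(R3+R4) = 9.267 × 31700/31920 = 9.20 V.

V_out ≈ 9.20 V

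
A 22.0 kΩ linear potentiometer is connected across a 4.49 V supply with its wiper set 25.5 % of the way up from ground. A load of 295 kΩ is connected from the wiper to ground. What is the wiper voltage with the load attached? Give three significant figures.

V ≈ 1.13 V

The wiper splits the pot into (1−α)R = 16.39 kΩ above and αR = 5.610 kΩ below.
Lower section ‖ load = 5.505 kΩ.
V_wiper = 4.49 × 5.505/(16.39 + 5.505) = 1.13 V.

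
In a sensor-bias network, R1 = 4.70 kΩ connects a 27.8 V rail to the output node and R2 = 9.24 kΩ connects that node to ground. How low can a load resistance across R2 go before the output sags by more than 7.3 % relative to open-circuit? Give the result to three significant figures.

R_L(min) ≈ 39.6 kΩ

Output resistance R_th = R1‖R2 = (4.70 × 9.24)/13.94 = 3.115 kΩ.
The fractional drop is R_th/(R_th + R_L); requiring this ≤ 0.0730 gives R_L ≥ R_th(1/0.0730 − 1) = 3.115 × 12.70 = 39.6 kΩ.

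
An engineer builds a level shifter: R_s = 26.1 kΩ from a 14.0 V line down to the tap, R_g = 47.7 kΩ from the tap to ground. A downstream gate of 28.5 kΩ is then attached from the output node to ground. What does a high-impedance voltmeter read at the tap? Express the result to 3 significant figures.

The load sits in parallel with R_g: R_g‖R_L = (47.7 × 28.5) / (47.7 + 28.5) = 17.84 kΩ.
V_out = 14.0 × 17.84 / (26.1 + 17.84) = 14.0 × 17.84/43.94 = 5.68 V.

V_out ≈ 5.68 V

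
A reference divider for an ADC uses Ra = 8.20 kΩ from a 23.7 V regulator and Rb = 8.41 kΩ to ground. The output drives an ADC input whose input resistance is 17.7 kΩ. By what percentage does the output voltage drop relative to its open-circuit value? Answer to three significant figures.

19.0 %

The divider's output (Thévenin) resistance is Ra‖Rb = 4.152 kΩ.
Fractional drop under load = R_th/(R_th + R_L) = 4.152 / (4.152 + 17.7) = 0.1900.
So the output falls by 19.0 %.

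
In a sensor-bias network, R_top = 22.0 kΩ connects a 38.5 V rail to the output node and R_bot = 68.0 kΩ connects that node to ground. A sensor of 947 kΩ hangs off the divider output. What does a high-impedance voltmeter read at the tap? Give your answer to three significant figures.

V_out ≈ 28.6 V

The load sits in parallel with R_bot: R_bot‖R_L = (68.0 × 947) / (68.0 + 947) = 63.44 kΩ.
V_out = 38.5 × 63.44 / (22.0 + 63.44) = 38.5 × 63.44/85.44 = 28.6 V.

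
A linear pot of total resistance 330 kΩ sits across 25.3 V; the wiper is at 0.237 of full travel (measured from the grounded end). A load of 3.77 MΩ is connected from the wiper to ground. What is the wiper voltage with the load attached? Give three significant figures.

V ≈ 5.90 V

The wiper splits the pot into (1−α)R = 251.8 kΩ above and αR = 78.21 kΩ below.
Lower section ‖ load = 76.62 kΩ.
V_wiper = 25.3 × 76.62/(251.8 + 76.62) = 5.90 V.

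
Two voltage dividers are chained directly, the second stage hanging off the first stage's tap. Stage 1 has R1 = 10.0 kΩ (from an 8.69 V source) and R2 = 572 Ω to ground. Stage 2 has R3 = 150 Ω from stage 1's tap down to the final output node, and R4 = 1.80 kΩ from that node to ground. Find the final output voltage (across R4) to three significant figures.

Stage 2 presents R3+R4 = 1950 Ω as a load on stage 1's tap.
Stage 1's lower leg becomes R2‖(R3+R4) = 442.3 Ω, so V_mid = 8.69 × 442.3/10440 = 0.3681 V.
Stage 2 is itself unloaded: V_out = V_mid × R4/(R3+R4) = 0.3681 × 1800/1950 = 0.340 V.

V_out ≈ 0.340 V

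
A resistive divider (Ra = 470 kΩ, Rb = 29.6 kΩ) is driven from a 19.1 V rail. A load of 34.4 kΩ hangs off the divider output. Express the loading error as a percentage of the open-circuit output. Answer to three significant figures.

The divider's output (Thévenin) resistance is Ra‖Rb = 27.85 kΩ.
Fractional drop under load = R_th/(R_th + R_L) = 27.85 / (27.85 + 34.4) = 0.4474.
So the output falls by 44.7 %.

44.7 %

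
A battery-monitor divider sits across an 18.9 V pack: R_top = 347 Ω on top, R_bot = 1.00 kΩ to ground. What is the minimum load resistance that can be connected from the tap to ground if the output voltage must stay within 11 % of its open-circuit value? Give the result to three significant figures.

R_L(min) ≈ 2.08 kΩ

Output resistance R_th = R_top‖R_bot = (347 × 1000)/1347 = 257.6 Ω.
The fractional drop is R_th/(R_th + R_L); requiring this ≤ 0.110 gives R_L ≥ R_th(1/0.110 − 1) = 257.6 × 8.091 = 2.08 kΩ.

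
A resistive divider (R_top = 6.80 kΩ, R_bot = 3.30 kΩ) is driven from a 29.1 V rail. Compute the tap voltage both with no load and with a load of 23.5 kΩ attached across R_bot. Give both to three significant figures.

Open-circuit: V = 29.1 × 3.30/(6.80 + 3.30) = 9.51 V.
With the load, R_bot becomes R_bot‖R_L = 2.894 kΩ, so V = 29.1 × 2.894/9.694 = 8.69 V.

Unloaded: 9.51 V; loaded: 8.69 V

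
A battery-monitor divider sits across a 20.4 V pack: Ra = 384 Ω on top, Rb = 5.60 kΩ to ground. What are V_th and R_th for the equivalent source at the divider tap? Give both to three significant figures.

V_th is the open-circuit tap voltage: 20.4 × 5600/(384 + 5600) = 19.1 V.
With the supply zeroed, Ra and Rb appear in parallel from the tap: R_th = Ra‖Rb = (384 × 5600)/5984 = 359 Ω.

V_th = 19.1 V, R_th = 359 Ω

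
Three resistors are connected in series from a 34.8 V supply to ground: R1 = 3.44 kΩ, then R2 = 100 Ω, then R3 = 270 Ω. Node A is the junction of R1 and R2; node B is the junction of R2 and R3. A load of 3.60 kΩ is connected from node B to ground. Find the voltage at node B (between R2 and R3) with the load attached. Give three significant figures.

V ≈ 2.31 V

At node B, R3 is in parallel with the load: R3‖R_L = 251.2 Ω.
Below node A the resistance is R2 + (R3‖R_L) = 351.2 Ω, so V_A = 34.8 × 351.2/3791 = 3.223 V.
Then V_B = V_A × (R3‖R_L)/(R2 + R3‖R_L) = 3.223 × 251.2/351.2 = 2.31 V.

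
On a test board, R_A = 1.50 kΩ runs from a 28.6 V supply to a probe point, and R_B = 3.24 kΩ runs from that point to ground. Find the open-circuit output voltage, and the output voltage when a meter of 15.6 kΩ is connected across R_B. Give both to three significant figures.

Open-circuit: V = 28.6 × 3.24/(1.50 + 3.24) = 19.5 V.
With the load, R_B becomes R_B‖R_L = 2.683 kΩ, so V = 28.6 × 2.683/4.183 = 18.3 V.

Unloaded: 19.5 V; loaded: 18.3 V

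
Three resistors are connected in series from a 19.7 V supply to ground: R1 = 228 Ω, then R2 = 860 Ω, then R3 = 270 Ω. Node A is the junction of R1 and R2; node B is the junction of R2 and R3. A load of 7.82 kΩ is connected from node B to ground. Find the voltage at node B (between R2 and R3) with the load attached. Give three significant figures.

At node B, R3 is in parallel with the load: R3‖R_L = 261.0 Ω.
Below node A the resistance is R2 + (R3‖R_L) = 1121 Ω, so V_A = 19.7 × 1121/1349 = 16.37 V.
Then V_B = V_A × (R3‖R_L)/(R2 + R3‖R_L) = 16.37 × 261.0/1121 = 3.81 V.

V ≈ 3.81 V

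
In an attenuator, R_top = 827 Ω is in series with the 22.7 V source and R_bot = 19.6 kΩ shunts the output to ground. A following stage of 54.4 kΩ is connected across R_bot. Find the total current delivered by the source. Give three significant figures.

R_bot‖R_L = 14410 Ω, so the source sees R_top + R_bot‖R_L = 15240 Ω.
I = 22.7 V / 15240 Ω = 1.49 mA.

I ≈ 1.49 mA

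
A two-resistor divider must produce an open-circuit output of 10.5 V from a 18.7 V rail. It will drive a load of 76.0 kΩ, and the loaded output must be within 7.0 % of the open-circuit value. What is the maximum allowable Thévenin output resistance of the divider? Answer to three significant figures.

Loading drop = R_th/(R_th + R_L) ≤ 0.0700, so R_th ≤ R_L · ε/(1−ε) = 76.0 kΩ × 0.0700/0.9300 = 5.72 kΩ.
(Any R1, R2 with R2/(R1+R2) = 0.561 and R1‖R2 ≤ 5.72 kΩ will meet the spec.)

R_th ≤ 5.72 kΩ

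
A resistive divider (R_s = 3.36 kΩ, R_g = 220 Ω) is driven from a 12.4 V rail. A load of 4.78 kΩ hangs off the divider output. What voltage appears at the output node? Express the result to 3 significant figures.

V_out ≈ 0.730 V

The load sits in parallel with R_g: R_g‖R_L = (220 × 4780) / (220 + 4780) = 210.3 Ω.
V_out = 12.4 × 210.3 / (3360 + 210.3) = 12.4 × 210.3/3570 = 0.730 V.
(Unloaded it would have been 0.762 V.)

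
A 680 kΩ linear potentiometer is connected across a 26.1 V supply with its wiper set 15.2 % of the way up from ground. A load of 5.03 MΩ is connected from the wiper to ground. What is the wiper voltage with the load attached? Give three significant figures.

The wiper splits the pot into (1−α)R = 576.6 kΩ above and αR = 103.4 kΩ below.
Lower section ‖ load = 101.3 kΩ.
V_wiper = 26.1 × 101.3/(576.6 + 101.3) = 3.90 V.

V ≈ 3.90 V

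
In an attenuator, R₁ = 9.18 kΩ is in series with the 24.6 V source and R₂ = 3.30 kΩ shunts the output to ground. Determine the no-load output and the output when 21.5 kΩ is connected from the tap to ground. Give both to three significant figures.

Unloaded: 6.50 V; loaded: 5.84 V

Open-circuit: V = 24.6 × 3.30/(9.18 + 3.30) = 6.50 V.
With the load, R₂ becomes R₂‖R_L = 2.861 kΩ, so V = 24.6 × 2.861/12.04 = 5.84 V.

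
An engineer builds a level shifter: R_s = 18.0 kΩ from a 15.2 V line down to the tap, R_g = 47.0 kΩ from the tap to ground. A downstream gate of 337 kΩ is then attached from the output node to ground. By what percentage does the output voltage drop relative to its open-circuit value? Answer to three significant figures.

3.72 %

The divider's output (Thévenin) resistance is R_s‖R_g = 13.02 kΩ.
Fractional drop under load = R_th/(R_th + R_L) = 13.02 / (13.02 + 337) = 0.03719.
So the output falls by 3.72 %.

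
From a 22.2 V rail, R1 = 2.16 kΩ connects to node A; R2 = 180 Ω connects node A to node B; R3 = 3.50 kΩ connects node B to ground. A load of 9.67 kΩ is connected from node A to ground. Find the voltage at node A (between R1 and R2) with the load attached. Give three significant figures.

V ≈ 12.3 V

Below node A the series string R2+R3 = 3680 Ω sits in parallel with the 9670 Ω load: 2666 Ω.
V_A = 22.2 × 2666/(2160 + 2666) = 12.3 V.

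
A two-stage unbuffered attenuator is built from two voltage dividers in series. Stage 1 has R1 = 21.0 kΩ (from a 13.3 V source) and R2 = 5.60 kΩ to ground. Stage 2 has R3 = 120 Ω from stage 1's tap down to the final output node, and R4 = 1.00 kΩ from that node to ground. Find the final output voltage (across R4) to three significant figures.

Stage 2 presents R3+R4 = 1120 Ω as a load on stage 1's tap.
Stage 1's lower leg becomes R2‖(R3+R4) = 933.3 Ω, so V_mid = 13.3 × 933.3/21930 = 0.5660 V.
Stage 2 is itself unloaded: V_out = V_mid × R4/(R3+R4) = 0.5660 × 1000/1120 = 0.505 V.

V_out ≈ 0.505 V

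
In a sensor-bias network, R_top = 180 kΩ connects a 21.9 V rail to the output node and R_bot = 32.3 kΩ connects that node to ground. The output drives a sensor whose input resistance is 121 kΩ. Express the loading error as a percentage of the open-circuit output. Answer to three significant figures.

Unloaded V = 21.9 × 32.3/212.3 = 3.332 V.
Loaded: R_bot‖R_L = 25.49 kΩ, giving V = 21.9 × 25.49/205.5 = 2.717 V.
Drop = (3.332 − 2.717) / 3.332 = 18.5 %.

18.5 %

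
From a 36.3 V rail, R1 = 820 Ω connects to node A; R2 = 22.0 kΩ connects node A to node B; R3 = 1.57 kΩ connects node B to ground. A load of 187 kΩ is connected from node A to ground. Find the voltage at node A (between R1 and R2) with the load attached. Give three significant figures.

V ≈ 34.9 V

Below node A the series string R2+R3 = 23570 Ω sits in parallel with the 187000 Ω load: 20930 Ω.
V_A = 36.3 × 20930/(820 + 20930) = 34.9 V.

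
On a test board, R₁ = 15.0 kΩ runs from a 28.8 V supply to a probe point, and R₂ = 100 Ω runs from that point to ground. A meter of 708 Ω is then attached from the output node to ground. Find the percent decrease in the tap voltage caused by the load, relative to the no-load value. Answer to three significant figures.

The divider's output (Thévenin) resistance is R₁‖R₂ = 99.34 Ω.
Fractional drop under load = R_th/(R_th + R_L) = 99.34 / (99.34 + 708) = 0.1230.
So the output falls by 12.3 %.

12.3 %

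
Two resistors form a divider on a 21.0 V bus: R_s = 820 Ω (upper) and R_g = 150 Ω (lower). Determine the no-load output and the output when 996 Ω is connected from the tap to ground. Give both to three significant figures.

Open-circuit: V = 21.0 × 150/(820 + 150) = 3.25 V.
With the load, R_g becomes R_g‖R_L = 130.4 Ω, so V = 21.0 × 130.4/950.4 = 2.88 V.

Unloaded: 3.25 V; loaded: 2.88 V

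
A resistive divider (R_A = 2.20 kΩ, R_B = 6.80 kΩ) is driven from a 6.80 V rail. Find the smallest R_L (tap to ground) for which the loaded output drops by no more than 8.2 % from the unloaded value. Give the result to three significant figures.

Output resistance R_th = R_A‖R_B = (2.20 × 6.80)/9.000 = 1.662 kΩ.
The fractional drop is R_th/(R_th + R_L); requiring this ≤ 0.0820 gives R_L ≥ R_th(1/0.0820 − 1) = 1.662 × 11.20 = 18.6 kΩ.

R_L(min) ≈ 18.6 kΩ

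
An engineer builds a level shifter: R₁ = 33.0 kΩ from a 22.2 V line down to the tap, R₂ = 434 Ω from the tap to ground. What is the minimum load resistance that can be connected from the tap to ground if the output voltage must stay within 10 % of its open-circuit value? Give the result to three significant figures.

Output resistance R_th = R₁‖R₂ = (33000 × 434)/33430 = 428.4 Ω.
The fractional drop is R_th/(R_th + R_L); requiring this ≤ 0.100 gives R_L ≥ R_th(1/0.100 − 1) = 428.4 × 9.000 = 3.86 kΩ.

R_L(min) ≈ 3.86 kΩ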